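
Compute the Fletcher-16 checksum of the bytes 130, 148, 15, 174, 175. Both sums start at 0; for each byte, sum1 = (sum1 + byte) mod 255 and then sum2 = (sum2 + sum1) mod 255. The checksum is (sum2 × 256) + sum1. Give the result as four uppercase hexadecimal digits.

Running sums (mod 255):
  after byte 0 (130): sum1=130, sum2=130
  after byte 1 (148): sum1=23, sum2=153
  after byte 2 (15): sum1=38, sum2=191
  after byte 3 (174): sum1=212, sum2=148
  after byte 4 (175): sum1=132, sum2=25
Checksum = sum2·256 + sum1 = 25·256 + 132 = 6532 = 0x1984.

1984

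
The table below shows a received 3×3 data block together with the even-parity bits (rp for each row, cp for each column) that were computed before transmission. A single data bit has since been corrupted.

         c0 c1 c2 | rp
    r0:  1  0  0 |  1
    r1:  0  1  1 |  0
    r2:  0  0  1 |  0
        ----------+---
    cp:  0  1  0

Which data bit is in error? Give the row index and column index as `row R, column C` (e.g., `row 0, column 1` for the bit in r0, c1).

Recompute each row's even parity and compare to rp:
  r0: data parity 1, sent rp 1 → ok
  r1: data parity 0, sent rp 0 → ok
  r2: data parity 1, sent rp 0 → mismatch
Recompute each column's even parity and compare to cp:
  c0: data parity 1, sent cp 0 → mismatch
  c1: data parity 1, sent cp 1 → ok
  c2: data parity 0, sent cp 0 → ok
Exactly one row (r2) and one column (c0) fail → the flipped bit is at their intersection.

row 2, column 0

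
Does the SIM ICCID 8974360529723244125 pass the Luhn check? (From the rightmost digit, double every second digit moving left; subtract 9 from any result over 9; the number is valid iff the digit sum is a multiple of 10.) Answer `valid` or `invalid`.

valid

From the right, keep odd positions and double even positions (subtract 9 from any doubled value over 9):
  doubled (positions 2,4,...): 4 8 4 4 9 1 3 8 9 → sum 50
  kept (positions 1,3,...): 5 1 4 3 7 2 0 3 7 8 → sum 40
Total = 90.
90 mod 10 = 0, so the number is valid.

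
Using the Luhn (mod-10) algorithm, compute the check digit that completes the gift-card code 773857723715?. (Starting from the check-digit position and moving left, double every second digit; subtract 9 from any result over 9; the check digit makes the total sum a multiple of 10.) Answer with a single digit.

Partial digits right→left: 5 1 7 3 2 7 7 5 8 3 7 7
Double every second digit counting from the check-digit position (so the 1st, 3rd, 5th, ... of the partial from the right).
  doubled (with −9 where >9): 1 5 4 5 7 5 → sum 27
  kept as-is: 1 3 7 5 3 7 → sum 26
Total = 27 + 26 = 53.
Check digit = (10 − (53 mod 10)) mod 10 = 7.

7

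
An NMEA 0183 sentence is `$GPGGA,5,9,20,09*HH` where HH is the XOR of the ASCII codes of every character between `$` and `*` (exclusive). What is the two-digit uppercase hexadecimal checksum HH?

51

XOR the ASCII codes of the payload characters:
  'G' = 0x47 → acc = 0x47
  'P' = 0x50 → acc = 0x17
  'G' = 0x47 → acc = 0x50
  'G' = 0x47 → acc = 0x17
  'A' = 0x41 → acc = 0x56
  ',' = 0x2C → acc = 0x7A
  '5' = 0x35 → acc = 0x4F
  ',' = 0x2C → acc = 0x63
  '9' = 0x39 → acc = 0x5A
  ',' = 0x2C → acc = 0x76
  '2' = 0x32 → acc = 0x44
  '0' = 0x30 → acc = 0x74
  ',' = 0x2C → acc = 0x58
  '0' = 0x30 → acc = 0x68
  '9' = 0x39 → acc = 0x51
Checksum = 0x51.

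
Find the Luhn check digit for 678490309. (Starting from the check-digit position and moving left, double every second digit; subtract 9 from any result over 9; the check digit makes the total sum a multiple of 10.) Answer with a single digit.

Partial digits right→left: 9 0 3 0 9 4 8 7 6
Double every second digit counting from the check-digit position (so the 1st, 3rd, 5th, ... of the partial from the right).
  doubled (with −9 where >9): 9 6 9 7 3 → sum 34
  kept as-is: 0 0 4 7 → sum 11
Total = 34 + 11 = 45.
Check digit = (10 − (45 mod 10)) mod 10 = 5.

5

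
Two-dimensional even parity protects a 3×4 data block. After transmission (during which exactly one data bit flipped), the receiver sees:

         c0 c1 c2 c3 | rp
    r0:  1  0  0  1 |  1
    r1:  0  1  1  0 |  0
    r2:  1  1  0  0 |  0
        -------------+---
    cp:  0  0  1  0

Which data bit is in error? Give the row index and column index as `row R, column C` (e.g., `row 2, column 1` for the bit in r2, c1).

Recompute each row's even parity and compare to rp:
  r0: data parity 0, sent rp 1 → mismatch
  r1: data parity 0, sent rp 0 → ok
  r2: data parity 0, sent rp 0 → ok
Recompute each column's even parity and compare to cp:
  c0: data parity 0, sent cp 0 → ok
  c1: data parity 0, sent cp 0 → ok
  c2: data parity 1, sent cp 1 → ok
  c3: data parity 1, sent cp 0 → mismatch
Exactly one row (r0) and one column (c3) fail → the flipped bit is at their intersection.

row 0, column 3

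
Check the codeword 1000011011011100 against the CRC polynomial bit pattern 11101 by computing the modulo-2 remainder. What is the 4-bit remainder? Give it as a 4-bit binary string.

Modulo-2 division of 1000011011011100 by 11101:
  pos 0: 10000 XOR 11101 = 01101
  pos 1: 11011 XOR 11101 = 00110
  pos 3: 11010 XOR 11101 = 00111
  pos 5: 11111 XOR 11101 = 00010
  pos 8: 10011 XOR 11101 = 01110
  pos 9: 11101 XOR 11101 = 00000
Remainder = 0000 (zero — the frame passes the CRC check).

0000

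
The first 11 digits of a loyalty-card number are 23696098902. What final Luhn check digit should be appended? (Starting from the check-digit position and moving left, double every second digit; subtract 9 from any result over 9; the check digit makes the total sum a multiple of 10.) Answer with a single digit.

8

Partial digits right→left: 2 0 9 8 9 0 6 9 6 3 2
Double every second digit counting from the check-digit position (so the 1st, 3rd, 5th, ... of the partial from the right).
  doubled (with −9 where >9): 4 9 9 3 3 4 → sum 32
  kept as-is: 0 8 0 9 3 → sum 20
Total = 32 + 20 = 52.
Check digit = (10 − (52 mod 10)) mod 10 = 8.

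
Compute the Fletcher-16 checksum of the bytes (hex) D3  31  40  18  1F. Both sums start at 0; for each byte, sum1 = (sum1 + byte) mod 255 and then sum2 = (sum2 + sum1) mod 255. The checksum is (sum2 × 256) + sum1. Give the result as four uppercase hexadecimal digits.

Running sums (mod 255):
  after byte 0 (D3): sum1=211, sum2=211
  after byte 1 (31): sum1=5, sum2=216
  after byte 2 (40): sum1=69, sum2=30
  after byte 3 (18): sum1=93, sum2=123
  after byte 4 (1F): sum1=124, sum2=247
Checksum = sum2·256 + sum1 = 247·256 + 124 = 63356 = 0xF77C.

F77C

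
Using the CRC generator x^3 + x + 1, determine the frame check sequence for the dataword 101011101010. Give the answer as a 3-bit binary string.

Append 3 zeros: 101011101010000. Divide by 1011 (XOR where the leading bit is 1):
  pos 0: 1010 XOR 1011 = 0001
  pos 3: 1111 XOR 1011 = 0100
  pos 4: 1000 XOR 1011 = 0011
  pos 6: 1110 XOR 1011 = 0101
  pos 7: 1011 XOR 1011 = 0000
Remainder (last 3 bits) = 000. This is the CRC / FCS.

000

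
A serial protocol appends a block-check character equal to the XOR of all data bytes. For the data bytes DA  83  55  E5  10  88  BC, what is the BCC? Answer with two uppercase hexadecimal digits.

XOR the bytes together:
  start with 0xDA
  0xDA ⊕ 0x83 = 0x59
  0x59 ⊕ 0x55 = 0x0C
  0x0C ⊕ 0xE5 = 0xE9
  0xE9 ⊕ 0x10 = 0xF9
  0xF9 ⊕ 0x88 = 0x71
  0x71 ⊕ 0xBC = 0xCD

CD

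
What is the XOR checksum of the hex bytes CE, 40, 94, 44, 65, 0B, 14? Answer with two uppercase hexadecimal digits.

XOR the bytes together:
  start with 0xCE
  0xCE ⊕ 0x40 = 0x8E
  0x8E ⊕ 0x94 = 0x1A
  0x1A ⊕ 0x44 = 0x5E
  0x5E ⊕ 0x65 = 0x3B
  0x3B ⊕ 0x0B = 0x30
  0x30 ⊕ 0x14 = 0x24

24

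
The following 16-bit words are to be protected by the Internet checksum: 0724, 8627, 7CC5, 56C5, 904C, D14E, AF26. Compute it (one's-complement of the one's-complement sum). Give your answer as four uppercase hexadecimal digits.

8E67

One's-complement addition (fold any carry out of bit 15 back into bit 0):
  0x0724 + 0x8627 = 0x08D4B
  0x8D4B + 0x7CC5 = 0x10A10 → wrap carry → 0x0A11
  0x0A11 + 0x56C5 = 0x060D6
  0x60D6 + 0x904C = 0x0F122
  0xF122 + 0xD14E = 0x1C270 → wrap carry → 0xC271
  0xC271 + 0xAF26 = 0x17197 → wrap carry → 0x7198
One's-complement sum = 0x7198.
Checksum = ~0x7198 & 0xFFFF = 0x8E67.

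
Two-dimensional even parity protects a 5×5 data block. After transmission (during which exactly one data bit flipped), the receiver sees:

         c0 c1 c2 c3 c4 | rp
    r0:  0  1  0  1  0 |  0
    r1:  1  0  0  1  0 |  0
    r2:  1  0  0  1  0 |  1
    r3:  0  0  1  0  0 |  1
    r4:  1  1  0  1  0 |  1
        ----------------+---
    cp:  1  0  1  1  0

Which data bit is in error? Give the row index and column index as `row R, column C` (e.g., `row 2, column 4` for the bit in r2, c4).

Recompute each row's even parity and compare to rp:
  r0: data parity 0, sent rp 0 → ok
  r1: data parity 0, sent rp 0 → ok
  r2: data parity 0, sent rp 1 → mismatch
  r3: data parity 1, sent rp 1 → ok
  r4: data parity 1, sent rp 1 → ok
Recompute each column's even parity and compare to cp:
  c0: data parity 1, sent cp 1 → ok
  c1: data parity 0, sent cp 0 → ok
  c2: data parity 1, sent cp 1 → ok
  c3: data parity 0, sent cp 1 → mismatch
  c4: data parity 0, sent cp 0 → ok
Exactly one row (r2) and one column (c3) fail → the flipped bit is at their intersection.

row 2, column 3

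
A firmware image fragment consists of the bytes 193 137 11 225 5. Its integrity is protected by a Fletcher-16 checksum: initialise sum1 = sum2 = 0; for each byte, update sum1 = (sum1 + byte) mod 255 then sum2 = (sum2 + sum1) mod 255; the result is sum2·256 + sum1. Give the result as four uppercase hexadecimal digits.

Running sums (mod 255):
  after byte 0 (193): sum1=193, sum2=193
  after byte 1 (137): sum1=75, sum2=13
  after byte 2 (11): sum1=86, sum2=99
  after byte 3 (225): sum1=56, sum2=155
  after byte 4 (5): sum1=61, sum2=216
Checksum = sum2·256 + sum1 = 216·256 + 61 = 55357 = 0xD83D.

D83D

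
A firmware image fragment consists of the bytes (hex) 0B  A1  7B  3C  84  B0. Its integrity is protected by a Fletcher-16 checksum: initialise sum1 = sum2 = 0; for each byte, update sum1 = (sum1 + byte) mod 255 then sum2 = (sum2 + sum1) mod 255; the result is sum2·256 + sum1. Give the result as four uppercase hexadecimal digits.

Running sums (mod 255):
  after byte 0 (0B): sum1=11, sum2=11
  after byte 1 (A1): sum1=172, sum2=183
  after byte 2 (7B): sum1=40, sum2=223
  after byte 3 (3C): sum1=100, sum2=68
  after byte 4 (84): sum1=232, sum2=45
  after byte 5 (B0): sum1=153, sum2=198
Checksum = sum2·256 + sum1 = 198·256 + 153 = 50841 = 0xC699.

C699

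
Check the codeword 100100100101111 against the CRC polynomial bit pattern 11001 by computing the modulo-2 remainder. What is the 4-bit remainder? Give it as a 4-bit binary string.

1011

Modulo-2 division of 100100100101111 by 11001:
  pos 0: 10010 XOR 11001 = 01011
  pos 1: 10110 XOR 11001 = 01111
  pos 2: 11111 XOR 11001 = 00110
  pos 4: 11000 XOR 11001 = 00001
  pos 8: 11011 XOR 11001 = 00010
Remainder = 1011 (nonzero — an error is detected).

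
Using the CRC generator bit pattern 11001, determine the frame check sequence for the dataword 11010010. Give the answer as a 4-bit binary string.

Append 4 zeros: 110100100000. Divide by 11001 (XOR where the leading bit is 1):
  pos 0: 11010 XOR 11001 = 00011
  pos 3: 11010 XOR 11001 = 00011
  pos 6: 11000 XOR 11001 = 00001
Remainder (last 4 bits) = 0010. This is the CRC / FCS.

0010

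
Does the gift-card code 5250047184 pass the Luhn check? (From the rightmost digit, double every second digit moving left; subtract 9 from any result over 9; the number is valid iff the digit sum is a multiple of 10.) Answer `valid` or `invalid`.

invalid

From the right, keep odd positions and double even positions (subtract 9 from any doubled value over 9):
  doubled (positions 2,4,...): 7 5 0 1 1 → sum 14
  kept (positions 1,3,...): 4 1 4 0 2 → sum 11
Total = 25.
25 mod 10 = 5, so the number is invalid.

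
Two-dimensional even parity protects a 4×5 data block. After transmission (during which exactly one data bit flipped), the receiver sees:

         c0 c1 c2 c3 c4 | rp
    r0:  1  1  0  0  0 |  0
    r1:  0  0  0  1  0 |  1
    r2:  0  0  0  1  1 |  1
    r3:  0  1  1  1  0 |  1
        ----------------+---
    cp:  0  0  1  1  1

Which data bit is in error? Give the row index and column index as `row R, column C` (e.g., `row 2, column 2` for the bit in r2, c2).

Recompute each row's even parity and compare to rp:
  r0: data parity 0, sent rp 0 → ok
  r1: data parity 1, sent rp 1 → ok
  r2: data parity 0, sent rp 1 → mismatch
  r3: data parity 1, sent rp 1 → ok
Recompute each column's even parity and compare to cp:
  c0: data parity 1, sent cp 0 → mismatch
  c1: data parity 0, sent cp 0 → ok
  c2: data parity 1, sent cp 1 → ok
  c3: data parity 1, sent cp 1 → ok
  c4: data parity 1, sent cp 1 → ok
Exactly one row (r2) and one column (c0) fail → the flipped bit is at their intersection.

row 2, column 0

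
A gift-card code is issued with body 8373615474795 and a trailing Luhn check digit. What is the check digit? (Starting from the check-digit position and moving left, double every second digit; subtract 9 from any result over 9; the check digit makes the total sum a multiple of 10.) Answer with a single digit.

9

Partial digits right→left: 5 9 7 4 7 4 5 1 6 3 7 3 8
Double every second digit counting from the check-digit position (so the 1st, 3rd, 5th, ... of the partial from the right).
  doubled (with −9 where >9): 1 5 5 1 3 5 7 → sum 27
  kept as-is: 9 4 4 1 3 3 → sum 24
Total = 27 + 24 = 51.
Check digit = (10 − (51 mod 10)) mod 10 = 9.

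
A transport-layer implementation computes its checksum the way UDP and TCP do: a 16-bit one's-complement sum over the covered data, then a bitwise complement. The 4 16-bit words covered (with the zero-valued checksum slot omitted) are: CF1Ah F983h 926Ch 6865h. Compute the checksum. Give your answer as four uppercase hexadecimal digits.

3C8F

One's-complement addition (fold any carry out of bit 15 back into bit 0):
  0xCF1A + 0xF983 = 0x1C89D → wrap carry → 0xC89E
  0xC89E + 0x926C = 0x15B0A → wrap carry → 0x5B0B
  0x5B0B + 0x6865 = 0x0C370
One's-complement sum = 0xC370.
Checksum = ~0xC370 & 0xFFFF = 0x3C8F.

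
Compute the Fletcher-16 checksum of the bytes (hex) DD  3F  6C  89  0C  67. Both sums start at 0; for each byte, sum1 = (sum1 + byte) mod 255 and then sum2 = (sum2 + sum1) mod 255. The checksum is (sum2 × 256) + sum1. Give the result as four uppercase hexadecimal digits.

Running sums (mod 255):
  after byte 0 (DD): sum1=221, sum2=221
  after byte 1 (3F): sum1=29, sum2=250
  after byte 2 (6C): sum1=137, sum2=132
  after byte 3 (89): sum1=19, sum2=151
  after byte 4 (0C): sum1=31, sum2=182
  after byte 5 (67): sum1=134, sum2=61
Checksum = sum2·256 + sum1 = 61·256 + 134 = 15750 = 0x3D86.

3D86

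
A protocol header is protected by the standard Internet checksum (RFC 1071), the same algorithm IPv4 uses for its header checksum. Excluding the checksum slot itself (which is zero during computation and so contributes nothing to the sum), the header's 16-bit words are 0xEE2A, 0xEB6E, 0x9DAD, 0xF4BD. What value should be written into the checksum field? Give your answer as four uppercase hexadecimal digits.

One's-complement addition (fold any carry out of bit 15 back into bit 0):
  0xEE2A + 0xEB6E = 0x1D998 → wrap carry → 0xD999
  0xD999 + 0x9DAD = 0x17746 → wrap carry → 0x7747
  0x7747 + 0xF4BD = 0x16C04 → wrap carry → 0x6C05
One's-complement sum = 0x6C05.
Checksum = ~0x6C05 & 0xFFFF = 0x93FA.

93FA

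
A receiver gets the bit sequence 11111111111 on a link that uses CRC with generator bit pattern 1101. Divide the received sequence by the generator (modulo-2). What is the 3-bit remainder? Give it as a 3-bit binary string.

Modulo-2 division of 11111111111 by 1101:
  pos 0: 1111 XOR 1101 = 0010
  pos 2: 1011 XOR 1101 = 0110
  pos 3: 1101 XOR 1101 = 0000
  pos 7: 1111 XOR 1101 = 0010
Remainder = 010 (nonzero — an error is detected).

010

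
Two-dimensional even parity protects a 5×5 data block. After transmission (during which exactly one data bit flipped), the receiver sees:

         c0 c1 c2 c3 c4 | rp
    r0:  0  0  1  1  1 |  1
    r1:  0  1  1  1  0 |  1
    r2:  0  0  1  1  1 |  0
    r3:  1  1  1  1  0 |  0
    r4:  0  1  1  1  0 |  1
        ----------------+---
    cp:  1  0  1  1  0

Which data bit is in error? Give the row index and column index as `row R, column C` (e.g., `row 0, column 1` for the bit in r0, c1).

row 2, column 1

Recompute each row's even parity and compare to rp:
  r0: data parity 1, sent rp 1 → ok
  r1: data parity 1, sent rp 1 → ok
  r2: data parity 1, sent rp 0 → mismatch
  r3: data parity 0, sent rp 0 → ok
  r4: data parity 1, sent rp 1 → ok
Recompute each column's even parity and compare to cp:
  c0: data parity 1, sent cp 1 → ok
  c1: data parity 1, sent cp 0 → mismatch
  c2: data parity 1, sent cp 1 → ok
  c3: data parity 1, sent cp 1 → ok
  c4: data parity 0, sent cp 0 → ok
Exactly one row (r2) and one column (c1) fail → the flipped bit is at their intersection.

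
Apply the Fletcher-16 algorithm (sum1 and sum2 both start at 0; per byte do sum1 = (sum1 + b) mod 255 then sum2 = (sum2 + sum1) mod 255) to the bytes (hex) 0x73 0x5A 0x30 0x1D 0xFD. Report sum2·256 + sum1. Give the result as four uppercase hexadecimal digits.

7319

Running sums (mod 255):
  after byte 0 (0x73): sum1=115, sum2=115
  after byte 1 (0x5A): sum1=205, sum2=65
  after byte 2 (0x30): sum1=253, sum2=63
  after byte 3 (0x1D): sum1=27, sum2=90
  after byte 4 (0xFD): sum1=25, sum2=115
Checksum = sum2·256 + sum1 = 115·256 + 25 = 29465 = 0x7319.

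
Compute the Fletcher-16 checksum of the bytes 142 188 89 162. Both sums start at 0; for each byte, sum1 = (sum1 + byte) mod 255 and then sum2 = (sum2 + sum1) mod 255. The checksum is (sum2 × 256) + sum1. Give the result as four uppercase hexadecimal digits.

Running sums (mod 255):
  after byte 0 (142): sum1=142, sum2=142
  after byte 1 (188): sum1=75, sum2=217
  after byte 2 (89): sum1=164, sum2=126
  after byte 3 (162): sum1=71, sum2=197
Checksum = sum2·256 + sum1 = 197·256 + 71 = 50503 = 0xC547.

C547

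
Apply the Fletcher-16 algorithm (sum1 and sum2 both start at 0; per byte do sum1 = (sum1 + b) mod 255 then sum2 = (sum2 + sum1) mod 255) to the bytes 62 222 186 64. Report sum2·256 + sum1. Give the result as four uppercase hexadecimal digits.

Running sums (mod 255):
  after byte 0 (62): sum1=62, sum2=62
  after byte 1 (222): sum1=29, sum2=91
  after byte 2 (186): sum1=215, sum2=51
  after byte 3 (64): sum1=24, sum2=75
Checksum = sum2·256 + sum1 = 75·256 + 24 = 19224 = 0x4B18.

4B18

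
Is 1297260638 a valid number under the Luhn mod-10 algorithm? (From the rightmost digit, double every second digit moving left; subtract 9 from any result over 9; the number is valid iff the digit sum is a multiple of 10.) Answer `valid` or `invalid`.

valid

From the right, keep odd positions and double even positions (subtract 9 from any doubled value over 9):
  doubled (positions 2,4,...): 6 0 4 9 2 → sum 21
  kept (positions 1,3,...): 8 6 6 7 2 → sum 29
Total = 50.
50 mod 10 = 0, so the number is valid.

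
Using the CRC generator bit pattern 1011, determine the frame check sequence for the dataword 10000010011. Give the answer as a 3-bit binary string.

Append 3 zeros: 10000010011000. Divide by 1011 (XOR where the leading bit is 1):
  pos 0: 1000 XOR 1011 = 0011
  pos 2: 1100 XOR 1011 = 0111
  pos 3: 1111 XOR 1011 = 0100
  pos 4: 1000 XOR 1011 = 0011
  pos 6: 1101 XOR 1011 = 0110
  pos 7: 1101 XOR 1011 = 0110
  pos 8: 1100 XOR 1011 = 0111
  pos 9: 1110 XOR 1011 = 0101
  pos 10: 1010 XOR 1011 = 0001
Remainder (last 3 bits) = 001. This is the CRC / FCS.

001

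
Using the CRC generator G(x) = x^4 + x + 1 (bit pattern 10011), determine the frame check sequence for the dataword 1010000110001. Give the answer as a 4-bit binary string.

0111

Append 4 zeros: 10100001100010000. Divide by 10011 (XOR where the leading bit is 1):
  pos 0: 10100 XOR 10011 = 00111
  pos 2: 11100 XOR 10011 = 01111
  pos 3: 11111 XOR 10011 = 01100
  pos 4: 11001 XOR 10011 = 01010
  pos 5: 10100 XOR 10011 = 00111
  pos 7: 11100 XOR 10011 = 01111
  pos 8: 11111 XOR 10011 = 01100
  pos 9: 11000 XOR 10011 = 01011
  pos 10: 10110 XOR 10011 = 00101
  pos 12: 10100 XOR 10011 = 00111
Remainder (last 4 bits) = 0111. This is the CRC / FCS.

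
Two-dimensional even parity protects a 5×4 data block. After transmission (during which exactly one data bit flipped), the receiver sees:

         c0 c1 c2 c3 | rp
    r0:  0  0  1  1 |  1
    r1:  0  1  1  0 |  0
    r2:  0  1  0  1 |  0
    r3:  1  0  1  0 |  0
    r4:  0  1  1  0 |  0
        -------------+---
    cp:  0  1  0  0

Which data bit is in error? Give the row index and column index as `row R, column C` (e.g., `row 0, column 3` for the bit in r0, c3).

Recompute each row's even parity and compare to rp:
  r0: data parity 0, sent rp 1 → mismatch
  r1: data parity 0, sent rp 0 → ok
  r2: data parity 0, sent rp 0 → ok
  r3: data parity 0, sent rp 0 → ok
  r4: data parity 0, sent rp 0 → ok
Recompute each column's even parity and compare to cp:
  c0: data parity 1, sent cp 0 → mismatch
  c1: data parity 1, sent cp 1 → ok
  c2: data parity 0, sent cp 0 → ok
  c3: data parity 0, sent cp 0 → ok
Exactly one row (r0) and one column (c0) fail → the flipped bit is at their intersection.

row 0, column 0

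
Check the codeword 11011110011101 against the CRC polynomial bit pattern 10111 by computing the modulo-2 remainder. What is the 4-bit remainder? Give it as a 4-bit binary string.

0000

Modulo-2 division of 11011110011101 by 10111:
  pos 0: 11011 XOR 10111 = 01100
  pos 1: 11001 XOR 10111 = 01110
  pos 2: 11101 XOR 10111 = 01010
  pos 3: 10100 XOR 10111 = 00011
  pos 6: 11011 XOR 10111 = 01100
  pos 7: 11001 XOR 10111 = 01110
  pos 8: 11100 XOR 10111 = 01011
  pos 9: 10111 XOR 10111 = 00000
Remainder = 0000 (zero — the frame passes the CRC check).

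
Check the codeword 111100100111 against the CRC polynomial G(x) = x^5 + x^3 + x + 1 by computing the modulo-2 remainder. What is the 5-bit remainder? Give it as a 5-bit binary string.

00000

Modulo-2 division of 111100100111 by 101011:
  pos 0: 111100 XOR 101011 = 010111
  pos 1: 101111 XOR 101011 = 000100
  pos 4: 100001 XOR 101011 = 001010
  pos 6: 101011 XOR 101011 = 000000
Remainder = 00000 (zero — the frame passes the CRC check).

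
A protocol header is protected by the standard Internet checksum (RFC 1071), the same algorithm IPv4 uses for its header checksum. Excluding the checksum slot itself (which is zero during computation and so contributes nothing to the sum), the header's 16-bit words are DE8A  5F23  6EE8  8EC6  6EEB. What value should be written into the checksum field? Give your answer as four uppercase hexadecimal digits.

55B7

One's-complement addition (fold any carry out of bit 15 back into bit 0):
  0xDE8A + 0x5F23 = 0x13DAD → wrap carry → 0x3DAE
  0x3DAE + 0x6EE8 = 0x0AC96
  0xAC96 + 0x8EC6 = 0x13B5C → wrap carry → 0x3B5D
  0x3B5D + 0x6EEB = 0x0AA48
One's-complement sum = 0xAA48.
Checksum = ~0xAA48 & 0xFFFF = 0x55B7.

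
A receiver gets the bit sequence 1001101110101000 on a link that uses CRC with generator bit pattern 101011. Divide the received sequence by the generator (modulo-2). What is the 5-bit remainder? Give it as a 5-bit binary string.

00000

Modulo-2 division of 1001101110101000 by 101011:
  pos 0: 100110 XOR 101011 = 001101
  pos 2: 110111 XOR 101011 = 011100
  pos 3: 111001 XOR 101011 = 010010
  pos 4: 100100 XOR 101011 = 001111
  pos 6: 111110 XOR 101011 = 010101
  pos 7: 101011 XOR 101011 = 000000
Remainder = 00000 (zero — the frame passes the CRC check).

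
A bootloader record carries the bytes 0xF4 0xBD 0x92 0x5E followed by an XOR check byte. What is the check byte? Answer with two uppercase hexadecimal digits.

85

XOR the bytes together:
  start with 0xF4
  0xF4 ⊕ 0xBD = 0x49
  0x49 ⊕ 0x92 = 0xDB
  0xDB ⊕ 0x5E = 0x85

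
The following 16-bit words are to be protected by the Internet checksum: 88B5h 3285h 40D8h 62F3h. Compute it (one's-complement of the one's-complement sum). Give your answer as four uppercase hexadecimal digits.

A0F9

One's-complement addition (fold any carry out of bit 15 back into bit 0):
  0x88B5 + 0x3285 = 0x0BB3A
  0xBB3A + 0x40D8 = 0x0FC12
  0xFC12 + 0x62F3 = 0x15F05 → wrap carry → 0x5F06
One's-complement sum = 0x5F06.
Checksum = ~0x5F06 & 0xFFFF = 0xA0F9.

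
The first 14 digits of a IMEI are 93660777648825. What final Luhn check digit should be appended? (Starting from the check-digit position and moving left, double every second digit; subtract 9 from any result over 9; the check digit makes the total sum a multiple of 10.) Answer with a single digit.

Partial digits right→left: 5 2 8 8 4 6 7 7 7 0 6 6 3 9
Double every second digit counting from the check-digit position (so the 1st, 3rd, 5th, ... of the partial from the right).
  doubled (with −9 where >9): 1 7 8 5 5 3 6 → sum 35
  kept as-is: 2 8 6 7 0 6 9 → sum 38
Total = 35 + 38 = 73.
Check digit = (10 − (73 mod 10)) mod 10 = 7.

7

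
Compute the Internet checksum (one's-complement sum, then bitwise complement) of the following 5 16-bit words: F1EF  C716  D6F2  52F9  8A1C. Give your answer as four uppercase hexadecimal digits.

92F0

One's-complement addition (fold any carry out of bit 15 back into bit 0):
  0xF1EF + 0xC716 = 0x1B905 → wrap carry → 0xB906
  0xB906 + 0xD6F2 = 0x18FF8 → wrap carry → 0x8FF9
  0x8FF9 + 0x52F9 = 0x0E2F2
  0xE2F2 + 0x8A1C = 0x16D0E → wrap carry → 0x6D0F
One's-complement sum = 0x6D0F.
Checksum = ~0x6D0F & 0xFFFF = 0x92F0.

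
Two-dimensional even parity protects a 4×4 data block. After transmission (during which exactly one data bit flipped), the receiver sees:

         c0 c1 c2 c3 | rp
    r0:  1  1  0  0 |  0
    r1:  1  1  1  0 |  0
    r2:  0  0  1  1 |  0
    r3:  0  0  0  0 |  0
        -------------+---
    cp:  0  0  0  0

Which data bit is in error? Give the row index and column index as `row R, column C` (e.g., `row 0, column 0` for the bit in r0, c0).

Recompute each row's even parity and compare to rp:
  r0: data parity 0, sent rp 0 → ok
  r1: data parity 1, sent rp 0 → mismatch
  r2: data parity 0, sent rp 0 → ok
  r3: data parity 0, sent rp 0 → ok
Recompute each column's even parity and compare to cp:
  c0: data parity 0, sent cp 0 → ok
  c1: data parity 0, sent cp 0 → ok
  c2: data parity 0, sent cp 0 → ok
  c3: data parity 1, sent cp 0 → mismatch
Exactly one row (r1) and one column (c3) fail → the flipped bit is at their intersection.

row 1, column 3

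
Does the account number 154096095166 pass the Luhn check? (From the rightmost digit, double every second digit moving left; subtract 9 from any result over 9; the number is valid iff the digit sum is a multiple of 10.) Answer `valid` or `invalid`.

From the right, keep odd positions and double even positions (subtract 9 from any doubled value over 9):
  doubled (positions 2,4,...): 3 1 0 9 8 2 → sum 23
  kept (positions 1,3,...): 6 1 9 6 0 5 → sum 27
Total = 50.
50 mod 10 = 0, so the number is valid.

valid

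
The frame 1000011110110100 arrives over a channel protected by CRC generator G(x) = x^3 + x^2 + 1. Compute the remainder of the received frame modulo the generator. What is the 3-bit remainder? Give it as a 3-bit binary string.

Modulo-2 division of 1000011110110100 by 1101:
  pos 0: 1000 XOR 1101 = 0101
  pos 1: 1010 XOR 1101 = 0111
  pos 2: 1111 XOR 1101 = 0010
  pos 4: 1011 XOR 1101 = 0110
  pos 5: 1101 XOR 1101 = 0000
  pos 10: 1101 XOR 1101 = 0000
Remainder = 000 (zero — the frame passes the CRC check).

000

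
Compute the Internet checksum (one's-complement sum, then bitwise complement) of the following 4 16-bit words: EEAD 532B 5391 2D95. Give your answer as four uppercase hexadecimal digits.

One's-complement addition (fold any carry out of bit 15 back into bit 0):
  0xEEAD + 0x532B = 0x141D8 → wrap carry → 0x41D9
  0x41D9 + 0x5391 = 0x0956A
  0x956A + 0x2D95 = 0x0C2FF
One's-complement sum = 0xC2FF.
Checksum = ~0xC2FF & 0xFFFF = 0x3D00.

3D00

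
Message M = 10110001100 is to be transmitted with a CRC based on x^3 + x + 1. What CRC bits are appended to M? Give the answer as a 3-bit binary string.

010

Append 3 zeros: 10110001100000. Divide by 1011 (XOR where the leading bit is 1):
  pos 0: 1011 XOR 1011 = 0000
  pos 7: 1100 XOR 1011 = 0111
  pos 8: 1110 XOR 1011 = 0101
  pos 9: 1010 XOR 1011 = 0001
Remainder (last 3 bits) = 010. This is the CRC / FCS.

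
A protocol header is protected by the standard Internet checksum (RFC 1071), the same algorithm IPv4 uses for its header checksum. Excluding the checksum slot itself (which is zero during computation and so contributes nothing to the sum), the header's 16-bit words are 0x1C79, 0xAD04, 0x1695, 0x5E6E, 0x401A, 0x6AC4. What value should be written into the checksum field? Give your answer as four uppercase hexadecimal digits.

One's-complement addition (fold any carry out of bit 15 back into bit 0):
  0x1C79 + 0xAD04 = 0x0C97D
  0xC97D + 0x1695 = 0x0E012
  0xE012 + 0x5E6E = 0x13E80 → wrap carry → 0x3E81
  0x3E81 + 0x401A = 0x07E9B
  0x7E9B + 0x6AC4 = 0x0E95F
One's-complement sum = 0xE95F.
Checksum = ~0xE95F & 0xFFFF = 0x16A0.

16A0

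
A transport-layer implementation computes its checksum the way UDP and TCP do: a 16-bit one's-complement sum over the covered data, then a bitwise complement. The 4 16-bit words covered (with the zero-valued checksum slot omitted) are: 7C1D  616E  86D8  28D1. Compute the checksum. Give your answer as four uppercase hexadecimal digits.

One's-complement addition (fold any carry out of bit 15 back into bit 0):
  0x7C1D + 0x616E = 0x0DD8B
  0xDD8B + 0x86D8 = 0x16463 → wrap carry → 0x6464
  0x6464 + 0x28D1 = 0x08D35
One's-complement sum = 0x8D35.
Checksum = ~0x8D35 & 0xFFFF = 0x72CA.

72CA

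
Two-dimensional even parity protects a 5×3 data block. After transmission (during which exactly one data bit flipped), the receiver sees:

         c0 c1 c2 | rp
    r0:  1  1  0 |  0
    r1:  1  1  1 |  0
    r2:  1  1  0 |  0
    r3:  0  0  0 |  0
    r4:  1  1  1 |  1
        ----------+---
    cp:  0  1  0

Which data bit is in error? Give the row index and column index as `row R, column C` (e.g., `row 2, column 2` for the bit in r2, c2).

Recompute each row's even parity and compare to rp:
  r0: data parity 0, sent rp 0 → ok
  r1: data parity 1, sent rp 0 → mismatch
  r2: data parity 0, sent rp 0 → ok
  r3: data parity 0, sent rp 0 → ok
  r4: data parity 1, sent rp 1 → ok
Recompute each column's even parity and compare to cp:
  c0: data parity 0, sent cp 0 → ok
  c1: data parity 0, sent cp 1 → mismatch
  c2: data parity 0, sent cp 0 → ok
Exactly one row (r1) and one column (c1) fail → the flipped bit is at their intersection.

row 1, column 1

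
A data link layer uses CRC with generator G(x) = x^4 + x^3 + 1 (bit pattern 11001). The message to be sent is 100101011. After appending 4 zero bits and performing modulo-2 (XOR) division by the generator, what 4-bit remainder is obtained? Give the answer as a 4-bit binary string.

Append 4 zeros: 1001010110000. Divide by 11001 (XOR where the leading bit is 1):
  pos 0: 10010 XOR 11001 = 01011
  pos 1: 10111 XOR 11001 = 01110
  pos 2: 11100 XOR 11001 = 00101
  pos 4: 10111 XOR 11001 = 01110
  pos 5: 11100 XOR 11001 = 00101
  pos 7: 10100 XOR 11001 = 01101
  pos 8: 11010 XOR 11001 = 00011
Remainder (last 4 bits) = 0011. This is the CRC / FCS.

0011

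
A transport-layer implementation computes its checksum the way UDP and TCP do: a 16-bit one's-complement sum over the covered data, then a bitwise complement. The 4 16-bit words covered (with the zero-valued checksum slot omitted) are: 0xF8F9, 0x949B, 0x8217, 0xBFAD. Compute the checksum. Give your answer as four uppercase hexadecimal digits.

30A5

One's-complement addition (fold any carry out of bit 15 back into bit 0):
  0xF8F9 + 0x949B = 0x18D94 → wrap carry → 0x8D95
  0x8D95 + 0x8217 = 0x10FAC → wrap carry → 0x0FAD
  0x0FAD + 0xBFAD = 0x0CF5A
One's-complement sum = 0xCF5A.
Checksum = ~0xCF5A & 0xFFFF = 0x30A5.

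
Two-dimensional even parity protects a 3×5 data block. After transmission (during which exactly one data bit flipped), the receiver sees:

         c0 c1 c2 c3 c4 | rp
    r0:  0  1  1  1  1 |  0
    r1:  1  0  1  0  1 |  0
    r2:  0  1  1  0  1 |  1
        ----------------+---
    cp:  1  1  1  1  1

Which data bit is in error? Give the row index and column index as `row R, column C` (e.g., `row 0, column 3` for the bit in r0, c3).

Recompute each row's even parity and compare to rp:
  r0: data parity 0, sent rp 0 → ok
  r1: data parity 1, sent rp 0 → mismatch
  r2: data parity 1, sent rp 1 → ok
Recompute each column's even parity and compare to cp:
  c0: data parity 1, sent cp 1 → ok
  c1: data parity 0, sent cp 1 → mismatch
  c2: data parity 1, sent cp 1 → ok
  c3: data parity 1, sent cp 1 → ok
  c4: data parity 1, sent cp 1 → ok
Exactly one row (r1) and one column (c1) fail → the flipped bit is at their intersection.

row 1, column 1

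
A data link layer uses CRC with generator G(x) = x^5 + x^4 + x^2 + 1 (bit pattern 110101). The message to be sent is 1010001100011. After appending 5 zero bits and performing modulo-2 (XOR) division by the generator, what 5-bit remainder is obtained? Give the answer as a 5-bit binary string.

00110

Append 5 zeros: 101000110001100000. Divide by 110101 (XOR where the leading bit is 1):
  pos 0: 101000 XOR 110101 = 011101
  pos 1: 111011 XOR 110101 = 001110
  pos 3: 111010 XOR 110101 = 001111
  pos 5: 111100 XOR 110101 = 001001
  pos 7: 100111 XOR 110101 = 010010
  pos 8: 100100 XOR 110101 = 010001
  pos 9: 100010 XOR 110101 = 010111
  pos 10: 101110 XOR 110101 = 011011
  pos 11: 110110 XOR 110101 = 000011
Remainder (last 5 bits) = 00110. This is the CRC / FCS.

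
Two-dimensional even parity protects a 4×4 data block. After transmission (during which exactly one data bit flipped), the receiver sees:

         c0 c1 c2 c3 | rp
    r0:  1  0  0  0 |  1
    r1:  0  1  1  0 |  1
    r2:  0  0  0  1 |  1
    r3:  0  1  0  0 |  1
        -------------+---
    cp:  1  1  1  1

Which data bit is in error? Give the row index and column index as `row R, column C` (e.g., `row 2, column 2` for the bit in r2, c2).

row 1, column 1

Recompute each row's even parity and compare to rp:
  r0: data parity 1, sent rp 1 → ok
  r1: data parity 0, sent rp 1 → mismatch
  r2: data parity 1, sent rp 1 → ok
  r3: data parity 1, sent rp 1 → ok
Recompute each column's even parity and compare to cp:
  c0: data parity 1, sent cp 1 → ok
  c1: data parity 0, sent cp 1 → mismatch
  c2: data parity 1, sent cp 1 → ok
  c3: data parity 1, sent cp 1 → ok
Exactly one row (r1) and one column (c1) fail → the flipped bit is at their intersection.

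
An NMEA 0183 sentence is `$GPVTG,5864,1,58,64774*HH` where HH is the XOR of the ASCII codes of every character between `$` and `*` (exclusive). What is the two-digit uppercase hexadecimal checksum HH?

57

XOR the ASCII codes of the payload characters:
  'G' = 0x47 → acc = 0x47
  'P' = 0x50 → acc = 0x17
  'V' = 0x56 → acc = 0x41
  'T' = 0x54 → acc = 0x15
  'G' = 0x47 → acc = 0x52
  ',' = 0x2C → acc = 0x7E
  '5' = 0x35 → acc = 0x4B
  '8' = 0x38 → acc = 0x73
  '6' = 0x36 → acc = 0x45
  '4' = 0x34 → acc = 0x71
  ',' = 0x2C → acc = 0x5D
  '1' = 0x31 → acc = 0x6C
  ',' = 0x2C → acc = 0x40
  '5' = 0x35 → acc = 0x75
  '8' = 0x38 → acc = 0x4D
  ',' = 0x2C → acc = 0x61
  '6' = 0x36 → acc = 0x57
  '4' = 0x34 → acc = 0x63
  '7' = 0x37 → acc = 0x54
  '7' = 0x37 → acc = 0x63
  '4' = 0x34 → acc = 0x57
Checksum = 0x57.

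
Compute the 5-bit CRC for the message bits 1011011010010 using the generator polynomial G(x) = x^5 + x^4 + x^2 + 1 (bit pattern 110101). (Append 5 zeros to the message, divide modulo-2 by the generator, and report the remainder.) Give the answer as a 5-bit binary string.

01011

Append 5 zeros: 101101101001000000. Divide by 110101 (XOR where the leading bit is 1):
  pos 0: 101101 XOR 110101 = 011000
  pos 1: 110001 XOR 110101 = 000100
  pos 4: 100010 XOR 110101 = 010111
  pos 5: 101110 XOR 110101 = 011011
  pos 6: 110111 XOR 110101 = 000010
  pos 10: 100000 XOR 110101 = 010101
  pos 11: 101010 XOR 110101 = 011111
  pos 12: 111110 XOR 110101 = 001011
Remainder (last 5 bits) = 01011. This is the CRC / FCS.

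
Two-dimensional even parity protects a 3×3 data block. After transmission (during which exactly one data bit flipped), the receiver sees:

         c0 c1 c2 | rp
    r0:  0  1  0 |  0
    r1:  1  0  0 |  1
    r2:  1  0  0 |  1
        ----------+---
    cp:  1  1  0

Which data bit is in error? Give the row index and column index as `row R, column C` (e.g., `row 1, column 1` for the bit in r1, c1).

Recompute each row's even parity and compare to rp:
  r0: data parity 1, sent rp 0 → mismatch
  r1: data parity 1, sent rp 1 → ok
  r2: data parity 1, sent rp 1 → ok
Recompute each column's even parity and compare to cp:
  c0: data parity 0, sent cp 1 → mismatch
  c1: data parity 1, sent cp 1 → ok
  c2: data parity 0, sent cp 0 → ok
Exactly one row (r0) and one column (c0) fail → the flipped bit is at their intersection.

row 0, column 0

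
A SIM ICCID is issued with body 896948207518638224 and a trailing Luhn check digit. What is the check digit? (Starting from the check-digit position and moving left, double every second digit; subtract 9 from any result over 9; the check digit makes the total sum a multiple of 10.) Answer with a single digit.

5

Partial digits right→left: 4 2 2 8 3 6 8 1 5 7 0 2 8 4 9 6 9 8
Double every second digit counting from the check-digit position (so the 1st, 3rd, 5th, ... of the partial from the right).
  doubled (with −9 where >9): 8 4 6 7 1 0 7 9 9 → sum 51
  kept as-is: 2 8 6 1 7 2 4 6 8 → sum 44
Total = 51 + 44 = 95.
Check digit = (10 − (95 mod 10)) mod 10 = 5.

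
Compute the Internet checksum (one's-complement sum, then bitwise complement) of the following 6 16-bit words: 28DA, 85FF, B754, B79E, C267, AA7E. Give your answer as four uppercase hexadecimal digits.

One's-complement addition (fold any carry out of bit 15 back into bit 0):
  0x28DA + 0x85FF = 0x0AED9
  0xAED9 + 0xB754 = 0x1662D → wrap carry → 0x662E
  0x662E + 0xB79E = 0x11DCC → wrap carry → 0x1DCD
  0x1DCD + 0xC267 = 0x0E034
  0xE034 + 0xAA7E = 0x18AB2 → wrap carry → 0x8AB3
One's-complement sum = 0x8AB3.
Checksum = ~0x8AB3 & 0xFFFF = 0x754C.

754C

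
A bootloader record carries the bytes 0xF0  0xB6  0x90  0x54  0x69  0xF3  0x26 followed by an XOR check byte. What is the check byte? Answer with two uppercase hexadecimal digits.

XOR the bytes together:
  start with 0xF0
  0xF0 ⊕ 0xB6 = 0x46
  0x46 ⊕ 0x90 = 0xD6
  0xD6 ⊕ 0x54 = 0x82
  0x82 ⊕ 0x69 = 0xEB
  0xEB ⊕ 0xF3 = 0x18
  0x18 ⊕ 0x26 = 0x3E

3E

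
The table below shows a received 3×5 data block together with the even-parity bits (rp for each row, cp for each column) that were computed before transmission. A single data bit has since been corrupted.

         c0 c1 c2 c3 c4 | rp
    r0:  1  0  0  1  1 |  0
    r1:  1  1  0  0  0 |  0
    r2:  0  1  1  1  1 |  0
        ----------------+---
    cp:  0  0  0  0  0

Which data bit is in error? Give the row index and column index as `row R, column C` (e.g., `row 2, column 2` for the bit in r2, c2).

row 0, column 2

Recompute each row's even parity and compare to rp:
  r0: data parity 1, sent rp 0 → mismatch
  r1: data parity 0, sent rp 0 → ok
  r2: data parity 0, sent rp 0 → ok
Recompute each column's even parity and compare to cp:
  c0: data parity 0, sent cp 0 → ok
  c1: data parity 0, sent cp 0 → ok
  c2: data parity 1, sent cp 0 → mismatch
  c3: data parity 0, sent cp 0 → ok
  c4: data parity 0, sent cp 0 → ok
Exactly one row (r0) and one column (c2) fail → the flipped bit is at their intersection.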